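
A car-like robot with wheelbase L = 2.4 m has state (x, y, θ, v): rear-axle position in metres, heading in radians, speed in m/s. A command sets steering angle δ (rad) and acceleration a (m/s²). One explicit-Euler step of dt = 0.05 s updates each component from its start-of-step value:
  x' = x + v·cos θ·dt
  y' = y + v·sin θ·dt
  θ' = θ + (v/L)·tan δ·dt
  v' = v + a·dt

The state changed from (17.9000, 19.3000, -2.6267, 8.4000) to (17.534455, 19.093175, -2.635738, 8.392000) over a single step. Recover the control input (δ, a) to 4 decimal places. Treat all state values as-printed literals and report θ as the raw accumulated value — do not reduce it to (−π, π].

a = (v'−v)/dt = (-0.008000)/0.05 = -0.1600
Δθ = θ'−θ = -0.009038;  (v·dt/L) = 8.4000·0.05/2.4 = 0.175000
tan δ = Δθ·L/(v·dt) = -0.051646  →  δ = -0.0516

δ = -0.0516, a = -0.1600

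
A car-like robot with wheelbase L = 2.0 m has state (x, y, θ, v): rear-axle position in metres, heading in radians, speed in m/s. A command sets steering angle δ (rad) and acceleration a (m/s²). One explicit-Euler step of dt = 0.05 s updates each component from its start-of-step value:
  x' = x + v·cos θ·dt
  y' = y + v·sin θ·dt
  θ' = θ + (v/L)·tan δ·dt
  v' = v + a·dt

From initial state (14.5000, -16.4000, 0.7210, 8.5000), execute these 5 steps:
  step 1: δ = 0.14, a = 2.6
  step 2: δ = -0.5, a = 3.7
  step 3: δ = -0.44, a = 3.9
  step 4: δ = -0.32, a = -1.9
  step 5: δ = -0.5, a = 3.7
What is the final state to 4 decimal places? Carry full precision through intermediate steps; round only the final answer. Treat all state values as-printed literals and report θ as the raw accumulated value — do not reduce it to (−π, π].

(16.2793, -15.1410, 0.3329, 9.1000)

after step 1 (δ=0.14, a=2.6): (14.819237, -16.119442, 0.750946, 8.630000)
after step 2 (δ=-0.5, a=3.7): (15.134682, -15.825016, 0.633081, 8.815000)
after step 3 (δ=-0.44, a=3.9): (15.490019, -15.564255, 0.529333, 9.010000)
after step 4 (δ=-0.32, a=-1.9): (15.878865, -15.336771, 0.454687, 8.915000)
after step 5 (δ=-0.5, a=3.7): (16.279326, -15.141006, 0.332930, 9.100000)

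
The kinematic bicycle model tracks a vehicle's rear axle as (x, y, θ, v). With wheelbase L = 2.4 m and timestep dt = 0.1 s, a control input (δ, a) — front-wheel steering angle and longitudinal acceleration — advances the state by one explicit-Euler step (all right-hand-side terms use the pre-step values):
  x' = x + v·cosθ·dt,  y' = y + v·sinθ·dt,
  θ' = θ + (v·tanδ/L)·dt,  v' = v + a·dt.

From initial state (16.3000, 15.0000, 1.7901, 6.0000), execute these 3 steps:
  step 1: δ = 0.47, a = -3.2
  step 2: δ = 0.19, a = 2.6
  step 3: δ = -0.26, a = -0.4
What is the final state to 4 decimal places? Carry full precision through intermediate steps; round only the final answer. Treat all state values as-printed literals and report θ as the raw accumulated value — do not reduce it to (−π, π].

after step 1 (δ=0.47, a=-3.2): (16.169470, 15.585630, 1.917091, 5.680000)
after step 2 (δ=0.19, a=2.6): (15.976682, 16.119911, 1.962607, 5.940000)
after step 3 (δ=-0.26, a=-0.4): (15.749856, 16.668897, 1.896767, 5.900000)

(15.7499, 16.6689, 1.8968, 5.9000)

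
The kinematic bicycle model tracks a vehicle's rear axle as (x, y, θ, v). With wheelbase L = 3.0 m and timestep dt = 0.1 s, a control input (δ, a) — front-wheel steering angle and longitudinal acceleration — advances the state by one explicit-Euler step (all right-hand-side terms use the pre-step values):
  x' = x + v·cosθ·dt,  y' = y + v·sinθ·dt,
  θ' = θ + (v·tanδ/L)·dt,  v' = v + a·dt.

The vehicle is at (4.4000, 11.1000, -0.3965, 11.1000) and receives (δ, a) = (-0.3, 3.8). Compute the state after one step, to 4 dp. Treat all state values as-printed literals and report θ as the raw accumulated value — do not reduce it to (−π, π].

(5.4239, 10.6713, -0.5110, 11.4800)

x' = 4.4000 + 11.1000·cos(-0.3965)·0.1 = 5.4239
y' = 11.1000 + 11.1000·sin(-0.3965)·0.1 = 10.6713
θ' = -0.3965 + (11.1000/3.0)·tan(-0.3)·0.1 = -0.5110
v' = 11.1000 + 3.8000·0.1 = 11.4800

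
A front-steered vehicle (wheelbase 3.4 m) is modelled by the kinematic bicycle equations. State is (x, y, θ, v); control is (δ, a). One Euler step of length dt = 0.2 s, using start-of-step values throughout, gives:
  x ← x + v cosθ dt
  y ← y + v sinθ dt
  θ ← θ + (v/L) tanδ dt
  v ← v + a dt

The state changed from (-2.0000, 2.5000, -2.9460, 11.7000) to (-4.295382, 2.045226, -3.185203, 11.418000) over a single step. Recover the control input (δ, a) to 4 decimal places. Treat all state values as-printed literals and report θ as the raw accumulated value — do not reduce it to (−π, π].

a = (v'−v)/dt = (-0.282000)/0.2 = -1.4100
Δθ = θ'−θ = -0.239203;  (v·dt/L) = 11.7000·0.2/3.4 = 0.688235
tan δ = Δθ·L/(v·dt) = -0.347560  →  δ = -0.3345

δ = -0.3345, a = -1.4100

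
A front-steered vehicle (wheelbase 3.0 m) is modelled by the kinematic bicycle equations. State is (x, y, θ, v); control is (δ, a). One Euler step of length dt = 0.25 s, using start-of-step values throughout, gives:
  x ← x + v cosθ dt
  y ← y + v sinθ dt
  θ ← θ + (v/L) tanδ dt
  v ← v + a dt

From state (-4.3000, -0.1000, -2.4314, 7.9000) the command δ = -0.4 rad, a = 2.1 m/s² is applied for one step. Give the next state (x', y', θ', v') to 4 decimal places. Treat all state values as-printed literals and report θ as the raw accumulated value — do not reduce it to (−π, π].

x' = -4.3000 + 7.9000·cos(-2.4314)·0.25 = -5.7975
y' = -0.1000 + 7.9000·sin(-2.4314)·0.25 = -1.3877
θ' = -2.4314 + (7.9000/3.0)·tan(-0.4)·0.25 = -2.7097
v' = 7.9000 + 2.1000·0.25 = 8.4250

(-5.7975, -1.3877, -2.7097, 8.4250)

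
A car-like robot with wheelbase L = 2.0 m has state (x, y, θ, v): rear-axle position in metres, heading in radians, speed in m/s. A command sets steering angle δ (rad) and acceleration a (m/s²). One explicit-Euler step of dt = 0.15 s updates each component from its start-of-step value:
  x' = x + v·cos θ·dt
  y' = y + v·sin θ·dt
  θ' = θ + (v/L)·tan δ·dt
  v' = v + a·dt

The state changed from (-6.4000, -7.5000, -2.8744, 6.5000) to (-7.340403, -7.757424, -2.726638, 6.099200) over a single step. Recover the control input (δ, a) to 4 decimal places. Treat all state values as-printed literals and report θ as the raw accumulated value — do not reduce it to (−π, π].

δ = 0.2943, a = -2.6720

a = (v'−v)/dt = (-0.400800)/0.15 = -2.6720
Δθ = θ'−θ = 0.147762;  (v·dt/L) = 6.5000·0.15/2.0 = 0.487500
tan δ = Δθ·L/(v·dt) = 0.303102  →  δ = 0.2943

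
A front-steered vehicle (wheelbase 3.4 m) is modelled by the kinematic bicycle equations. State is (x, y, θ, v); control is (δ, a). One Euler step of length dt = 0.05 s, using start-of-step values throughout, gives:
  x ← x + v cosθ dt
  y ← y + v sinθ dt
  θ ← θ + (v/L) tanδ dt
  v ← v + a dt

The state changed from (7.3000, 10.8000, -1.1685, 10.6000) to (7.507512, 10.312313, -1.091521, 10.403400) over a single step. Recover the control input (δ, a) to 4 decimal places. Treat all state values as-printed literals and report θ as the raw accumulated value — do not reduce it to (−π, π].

δ = 0.4587, a = -3.9320

a = (v'−v)/dt = (-0.196600)/0.05 = -3.9320
Δθ = θ'−θ = 0.076979;  (v·dt/L) = 10.6000·0.05/3.4 = 0.155882
tan δ = Δθ·L/(v·dt) = 0.493828  →  δ = 0.4587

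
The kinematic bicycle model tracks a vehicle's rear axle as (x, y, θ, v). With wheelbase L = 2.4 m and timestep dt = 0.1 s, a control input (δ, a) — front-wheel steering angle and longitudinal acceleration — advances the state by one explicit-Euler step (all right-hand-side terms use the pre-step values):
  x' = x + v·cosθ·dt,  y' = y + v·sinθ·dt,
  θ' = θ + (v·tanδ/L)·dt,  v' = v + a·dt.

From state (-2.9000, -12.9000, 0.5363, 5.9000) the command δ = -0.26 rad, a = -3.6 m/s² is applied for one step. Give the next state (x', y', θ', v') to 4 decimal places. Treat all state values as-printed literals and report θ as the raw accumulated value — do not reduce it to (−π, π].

(-2.3928, -12.5985, 0.4709, 5.5400)

x' = -2.9000 + 5.9000·cos(0.5363)·0.1 = -2.3928
y' = -12.9000 + 5.9000·sin(0.5363)·0.1 = -12.5985
θ' = 0.5363 + (5.9000/2.4)·tan(-0.26)·0.1 = 0.4709
v' = 5.9000 − 3.6000·0.1 = 5.5400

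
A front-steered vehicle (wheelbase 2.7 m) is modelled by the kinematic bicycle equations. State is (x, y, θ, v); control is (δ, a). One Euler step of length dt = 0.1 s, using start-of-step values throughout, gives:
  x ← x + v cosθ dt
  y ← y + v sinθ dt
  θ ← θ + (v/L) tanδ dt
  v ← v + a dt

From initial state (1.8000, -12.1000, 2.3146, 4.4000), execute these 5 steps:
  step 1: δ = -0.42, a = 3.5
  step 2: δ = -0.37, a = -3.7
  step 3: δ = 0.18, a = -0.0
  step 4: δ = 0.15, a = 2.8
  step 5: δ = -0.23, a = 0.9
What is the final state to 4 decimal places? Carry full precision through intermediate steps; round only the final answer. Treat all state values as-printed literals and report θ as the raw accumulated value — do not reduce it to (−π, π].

after step 1 (δ=-0.42, a=3.5): (1.502080, -11.776205, 2.241825, 4.750000)
after step 2 (δ=-0.37, a=-3.7): (1.206728, -11.404193, 2.173590, 4.380000)
after step 3 (δ=0.18, a=-0.0): (0.958406, -11.043388, 2.203110, 4.380000)
after step 4 (δ=0.15, a=2.8): (0.699543, -10.690070, 2.227627, 4.660000)
after step 5 (δ=-0.23, a=0.9): (0.414998, -10.321030, 2.187216, 4.750000)

(0.4150, -10.3210, 2.1872, 4.7500)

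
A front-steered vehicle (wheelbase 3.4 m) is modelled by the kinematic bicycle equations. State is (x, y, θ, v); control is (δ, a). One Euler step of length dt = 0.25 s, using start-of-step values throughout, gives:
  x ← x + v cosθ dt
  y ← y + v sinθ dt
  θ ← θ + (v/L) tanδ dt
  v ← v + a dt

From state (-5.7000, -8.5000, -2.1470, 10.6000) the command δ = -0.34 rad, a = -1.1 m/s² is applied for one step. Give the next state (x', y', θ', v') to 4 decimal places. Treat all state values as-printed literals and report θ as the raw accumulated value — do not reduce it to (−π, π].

x' = -5.7000 + 10.6000·cos(-2.1470)·0.25 = -7.1438
y' = -8.5000 + 10.6000·sin(-2.1470)·0.25 = -10.7221
θ' = -2.1470 + (10.6000/3.4)·tan(-0.34)·0.25 = -2.4227
v' = 10.6000 − 1.1000·0.25 = 10.3250

(-7.1438, -10.7221, -2.4227, 10.3250)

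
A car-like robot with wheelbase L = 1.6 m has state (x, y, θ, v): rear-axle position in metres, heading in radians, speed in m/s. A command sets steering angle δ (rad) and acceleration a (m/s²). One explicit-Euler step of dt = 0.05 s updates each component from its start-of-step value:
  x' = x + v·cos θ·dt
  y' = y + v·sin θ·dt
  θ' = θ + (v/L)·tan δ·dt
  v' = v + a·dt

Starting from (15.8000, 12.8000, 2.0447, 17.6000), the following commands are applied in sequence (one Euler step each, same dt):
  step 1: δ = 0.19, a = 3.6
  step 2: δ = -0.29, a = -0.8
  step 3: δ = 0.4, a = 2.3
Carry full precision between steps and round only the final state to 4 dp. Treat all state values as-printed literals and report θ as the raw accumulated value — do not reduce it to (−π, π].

(14.5547, 15.1389, 2.2191, 17.8550)

after step 1 (δ=0.19, a=3.6): (15.398400, 13.583018, 2.150476, 17.780000)
after step 2 (δ=-0.29, a=-0.8): (14.911445, 14.326790, 1.984670, 17.740000)
after step 3 (δ=0.4, a=2.3): (14.554730, 15.138900, 2.219056, 17.855000)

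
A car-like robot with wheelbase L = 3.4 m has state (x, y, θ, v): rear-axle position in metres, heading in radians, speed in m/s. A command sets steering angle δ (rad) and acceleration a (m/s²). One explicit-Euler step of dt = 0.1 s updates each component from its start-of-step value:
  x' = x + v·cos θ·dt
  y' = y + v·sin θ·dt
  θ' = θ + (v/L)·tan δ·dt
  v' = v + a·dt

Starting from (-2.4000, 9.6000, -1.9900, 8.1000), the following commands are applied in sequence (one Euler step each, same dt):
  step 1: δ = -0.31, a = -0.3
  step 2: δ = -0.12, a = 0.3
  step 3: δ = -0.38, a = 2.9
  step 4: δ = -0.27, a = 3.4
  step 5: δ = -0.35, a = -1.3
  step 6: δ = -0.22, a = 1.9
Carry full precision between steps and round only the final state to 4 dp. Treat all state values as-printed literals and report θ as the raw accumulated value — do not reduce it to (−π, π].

after step 1 (δ=-0.31, a=-0.3): (-2.729697, 8.860135, -2.066313, 8.070000)
after step 2 (δ=-0.12, a=0.3): (-3.113415, 8.150199, -2.094933, 8.100000)
after step 3 (δ=-0.38, a=2.9): (-3.518792, 7.448936, -2.190087, 8.390000)
after step 4 (δ=-0.27, a=3.4): (-4.005796, 6.765747, -2.258382, 8.730000)
after step 5 (δ=-0.35, a=-1.3): (-4.559866, 6.091109, -2.352108, 8.600000)
after step 6 (δ=-0.22, a=1.9): (-5.165487, 5.480517, -2.408671, 8.790000)

(-5.1655, 5.4805, -2.4087, 8.7900)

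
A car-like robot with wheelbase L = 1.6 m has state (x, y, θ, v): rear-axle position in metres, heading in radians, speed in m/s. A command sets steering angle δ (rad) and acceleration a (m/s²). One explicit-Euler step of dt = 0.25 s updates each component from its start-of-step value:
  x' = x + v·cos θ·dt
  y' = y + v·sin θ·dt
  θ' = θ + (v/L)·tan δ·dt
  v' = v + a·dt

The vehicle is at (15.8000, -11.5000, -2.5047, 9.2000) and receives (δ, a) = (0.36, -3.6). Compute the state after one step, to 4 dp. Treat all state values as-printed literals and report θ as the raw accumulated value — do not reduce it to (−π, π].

x' = 15.8000 + 9.2000·cos(-2.5047)·0.25 = 13.9509
y' = -11.5000 + 9.2000·sin(-2.5047)·0.25 = -12.8678
θ' = -2.5047 + (9.2000/1.6)·tan(0.36)·0.25 = -1.9636
v' = 9.2000 − 3.6000·0.25 = 8.3000

(13.9509, -12.8678, -1.9636, 8.3000)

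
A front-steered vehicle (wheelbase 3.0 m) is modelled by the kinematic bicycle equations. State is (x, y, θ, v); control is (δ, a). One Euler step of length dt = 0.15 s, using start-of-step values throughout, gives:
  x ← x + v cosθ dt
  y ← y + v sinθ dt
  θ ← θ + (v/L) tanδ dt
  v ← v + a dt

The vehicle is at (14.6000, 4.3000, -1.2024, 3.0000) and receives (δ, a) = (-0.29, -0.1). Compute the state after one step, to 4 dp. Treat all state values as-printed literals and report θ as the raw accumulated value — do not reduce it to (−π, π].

(14.7621, 3.8802, -1.2472, 2.9850)

x' = 14.6000 + 3.0000·cos(-1.2024)·0.15 = 14.7621
y' = 4.3000 + 3.0000·sin(-1.2024)·0.15 = 3.8802
θ' = -1.2024 + (3.0000/3.0)·tan(-0.29)·0.15 = -1.2472
v' = 3.0000 − 0.1000·0.15 = 2.9850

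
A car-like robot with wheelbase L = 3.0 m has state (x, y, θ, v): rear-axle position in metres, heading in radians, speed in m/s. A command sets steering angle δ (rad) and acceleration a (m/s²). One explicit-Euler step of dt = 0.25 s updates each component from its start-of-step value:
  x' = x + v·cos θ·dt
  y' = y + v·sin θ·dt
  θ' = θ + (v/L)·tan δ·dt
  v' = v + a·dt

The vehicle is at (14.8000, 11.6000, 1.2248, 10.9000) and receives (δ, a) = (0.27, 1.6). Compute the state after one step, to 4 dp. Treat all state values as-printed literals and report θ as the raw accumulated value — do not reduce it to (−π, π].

(15.7241, 14.1635, 1.4762, 11.3000)

x' = 14.8000 + 10.9000·cos(1.2248)·0.25 = 15.7241
y' = 11.6000 + 10.9000·sin(1.2248)·0.25 = 14.1635
θ' = 1.2248 + (10.9000/3.0)·tan(0.27)·0.25 = 1.4762
v' = 10.9000 + 1.6000·0.25 = 11.3000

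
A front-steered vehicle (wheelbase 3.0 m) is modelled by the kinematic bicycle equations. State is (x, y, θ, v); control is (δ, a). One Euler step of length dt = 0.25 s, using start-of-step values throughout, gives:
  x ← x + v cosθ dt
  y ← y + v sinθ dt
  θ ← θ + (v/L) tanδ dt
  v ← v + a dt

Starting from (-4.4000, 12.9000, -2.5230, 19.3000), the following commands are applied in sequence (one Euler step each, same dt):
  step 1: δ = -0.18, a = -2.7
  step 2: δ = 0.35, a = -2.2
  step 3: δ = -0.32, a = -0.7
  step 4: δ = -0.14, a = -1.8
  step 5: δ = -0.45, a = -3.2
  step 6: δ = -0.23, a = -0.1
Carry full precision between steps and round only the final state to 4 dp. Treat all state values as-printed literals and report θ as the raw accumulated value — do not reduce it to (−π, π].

(-27.6140, 4.6491, -3.9858, 16.6250)

after step 1 (δ=-0.18, a=-2.7): (-8.330905, 10.102035, -2.815668, 18.625000)
after step 2 (δ=0.35, a=-2.2): (-12.742027, 8.611172, -2.249113, 18.075000)
after step 3 (δ=-0.32, a=-0.7): (-15.577467, 5.092738, -2.748268, 17.900000)
after step 4 (δ=-0.14, a=-1.8): (-19.710756, 3.377645, -2.958477, 17.450000)
after step 5 (δ=-0.45, a=-3.2): (-24.000320, 2.583259, -3.660919, 16.650000)
after step 6 (δ=-0.23, a=-0.1): (-27.614009, 4.649090, -3.985793, 16.625000)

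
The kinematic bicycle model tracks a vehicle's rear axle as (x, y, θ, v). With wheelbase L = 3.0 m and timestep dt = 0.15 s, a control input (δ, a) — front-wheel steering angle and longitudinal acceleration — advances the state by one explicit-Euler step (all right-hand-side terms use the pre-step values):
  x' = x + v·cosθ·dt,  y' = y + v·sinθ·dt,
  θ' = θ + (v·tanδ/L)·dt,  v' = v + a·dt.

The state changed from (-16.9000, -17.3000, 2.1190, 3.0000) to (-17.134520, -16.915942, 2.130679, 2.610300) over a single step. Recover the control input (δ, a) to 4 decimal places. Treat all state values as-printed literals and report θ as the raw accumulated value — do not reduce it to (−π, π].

a = (v'−v)/dt = (-0.389700)/0.15 = -2.5980
Δθ = θ'−θ = 0.011679;  (v·dt/L) = 3.0000·0.15/3.0 = 0.150000
tan δ = Δθ·L/(v·dt) = 0.077860  →  δ = 0.0777

δ = 0.0777, a = -2.5980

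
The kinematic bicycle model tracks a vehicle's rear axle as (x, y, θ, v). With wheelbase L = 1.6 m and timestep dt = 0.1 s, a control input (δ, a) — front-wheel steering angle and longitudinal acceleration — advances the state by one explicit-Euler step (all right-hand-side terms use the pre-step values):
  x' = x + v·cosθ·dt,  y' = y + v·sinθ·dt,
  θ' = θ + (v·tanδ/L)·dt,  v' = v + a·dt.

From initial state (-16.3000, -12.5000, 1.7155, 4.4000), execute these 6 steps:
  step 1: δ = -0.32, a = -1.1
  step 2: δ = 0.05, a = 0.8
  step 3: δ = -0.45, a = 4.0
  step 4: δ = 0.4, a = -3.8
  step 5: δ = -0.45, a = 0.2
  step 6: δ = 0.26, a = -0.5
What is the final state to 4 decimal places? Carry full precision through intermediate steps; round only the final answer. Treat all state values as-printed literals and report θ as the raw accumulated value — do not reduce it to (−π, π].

(-16.3800, -9.8461, 1.5727, 4.3600)

after step 1 (δ=-0.32, a=-1.1): (-16.363448, -12.064599, 1.624368, 4.290000)
after step 2 (δ=0.05, a=0.8): (-16.386419, -11.636214, 1.637785, 4.370000)
after step 3 (δ=-0.45, a=4.0): (-16.415671, -11.200194, 1.505851, 4.770000)
after step 4 (δ=0.4, a=-3.8): (-16.384714, -10.724200, 1.631896, 4.390000)
after step 5 (δ=-0.45, a=0.2): (-16.411520, -10.286019, 1.499358, 4.410000)
after step 6 (δ=0.26, a=-0.5): (-16.380043, -9.846144, 1.572680, 4.360000)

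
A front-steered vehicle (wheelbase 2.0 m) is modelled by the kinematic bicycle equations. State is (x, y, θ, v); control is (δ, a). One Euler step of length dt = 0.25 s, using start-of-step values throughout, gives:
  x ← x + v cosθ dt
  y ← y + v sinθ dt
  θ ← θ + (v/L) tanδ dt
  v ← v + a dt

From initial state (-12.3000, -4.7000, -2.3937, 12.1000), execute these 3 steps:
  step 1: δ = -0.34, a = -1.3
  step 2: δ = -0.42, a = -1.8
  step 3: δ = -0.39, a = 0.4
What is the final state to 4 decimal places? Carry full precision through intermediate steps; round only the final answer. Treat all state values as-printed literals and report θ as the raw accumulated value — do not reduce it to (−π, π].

after step 1 (δ=-0.34, a=-1.3): (-14.517699, -6.757288, -2.928727, 11.775000)
after step 2 (δ=-0.42, a=-1.8): (-17.395007, -7.379190, -3.586026, 11.325000)
after step 3 (δ=-0.39, a=0.4): (-19.951214, -6.161904, -4.167926, 11.425000)

(-19.9512, -6.1619, -4.1679, 11.4250)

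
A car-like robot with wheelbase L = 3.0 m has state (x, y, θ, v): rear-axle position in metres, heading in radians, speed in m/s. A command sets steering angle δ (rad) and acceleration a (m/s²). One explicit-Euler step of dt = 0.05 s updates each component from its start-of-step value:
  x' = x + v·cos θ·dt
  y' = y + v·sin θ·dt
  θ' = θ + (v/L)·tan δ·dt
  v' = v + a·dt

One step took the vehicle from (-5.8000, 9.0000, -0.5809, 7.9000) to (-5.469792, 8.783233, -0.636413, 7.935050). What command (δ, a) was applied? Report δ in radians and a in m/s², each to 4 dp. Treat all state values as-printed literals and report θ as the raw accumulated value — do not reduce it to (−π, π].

δ = -0.3990, a = 0.7010

a = (v'−v)/dt = (0.035050)/0.05 = 0.7010
Δθ = θ'−θ = -0.055513;  (v·dt/L) = 7.9000·0.05/3.0 = 0.131667
tan δ = Δθ·L/(v·dt) = -0.421618  →  δ = -0.3990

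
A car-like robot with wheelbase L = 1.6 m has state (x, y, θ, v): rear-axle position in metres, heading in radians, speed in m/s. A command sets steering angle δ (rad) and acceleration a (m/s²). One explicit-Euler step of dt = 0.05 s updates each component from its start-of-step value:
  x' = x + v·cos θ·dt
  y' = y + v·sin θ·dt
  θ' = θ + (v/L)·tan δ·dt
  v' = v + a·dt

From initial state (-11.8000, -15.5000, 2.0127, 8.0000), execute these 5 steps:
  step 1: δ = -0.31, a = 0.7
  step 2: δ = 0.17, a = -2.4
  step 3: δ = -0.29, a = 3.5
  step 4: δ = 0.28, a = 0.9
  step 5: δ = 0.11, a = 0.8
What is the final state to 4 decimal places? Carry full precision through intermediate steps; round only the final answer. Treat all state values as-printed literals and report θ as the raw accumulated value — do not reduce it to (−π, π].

(-12.5605, -13.6424, 2.0027, 8.1750)

after step 1 (δ=-0.31, a=0.7): (-11.971064, -15.138424, 1.932618, 8.035000)
after step 2 (δ=0.17, a=-2.4): (-12.113275, -14.762686, 1.975720, 7.915000)
after step 3 (δ=-0.29, a=3.5): (-12.269181, -14.398940, 1.901910, 8.090000)
after step 4 (δ=0.28, a=0.9): (-12.400682, -14.016412, 1.974607, 8.135000)
after step 5 (δ=0.11, a=0.8): (-12.560504, -13.642376, 2.002684, 8.175000)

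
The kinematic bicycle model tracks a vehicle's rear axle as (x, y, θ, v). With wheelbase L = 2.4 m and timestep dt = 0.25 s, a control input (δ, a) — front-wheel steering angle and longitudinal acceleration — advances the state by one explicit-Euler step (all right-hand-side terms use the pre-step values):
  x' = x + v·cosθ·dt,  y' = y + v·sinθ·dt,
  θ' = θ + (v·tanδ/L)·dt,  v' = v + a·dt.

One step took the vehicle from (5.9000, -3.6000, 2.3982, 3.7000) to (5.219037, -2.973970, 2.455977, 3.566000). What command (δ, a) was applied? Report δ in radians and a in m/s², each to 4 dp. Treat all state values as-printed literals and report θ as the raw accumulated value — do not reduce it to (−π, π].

δ = 0.1488, a = -0.5360

a = (v'−v)/dt = (-0.134000)/0.25 = -0.5360
Δθ = θ'−θ = 0.057777;  (v·dt/L) = 3.7000·0.25/2.4 = 0.385417
tan δ = Δθ·L/(v·dt) = 0.149908  →  δ = 0.1488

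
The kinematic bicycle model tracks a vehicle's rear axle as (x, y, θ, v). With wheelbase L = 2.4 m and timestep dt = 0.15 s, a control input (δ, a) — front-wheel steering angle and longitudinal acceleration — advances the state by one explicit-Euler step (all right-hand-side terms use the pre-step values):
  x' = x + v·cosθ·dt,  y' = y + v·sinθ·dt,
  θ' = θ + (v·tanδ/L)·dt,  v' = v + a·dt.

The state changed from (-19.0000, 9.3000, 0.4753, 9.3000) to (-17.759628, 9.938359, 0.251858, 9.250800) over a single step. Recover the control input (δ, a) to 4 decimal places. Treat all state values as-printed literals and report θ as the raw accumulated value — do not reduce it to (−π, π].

a = (v'−v)/dt = (-0.049200)/0.15 = -0.3280
Δθ = θ'−θ = -0.223442;  (v·dt/L) = 9.3000·0.15/2.4 = 0.581250
tan δ = Δθ·L/(v·dt) = -0.384416  →  δ = -0.3670

δ = -0.3670, a = -0.3280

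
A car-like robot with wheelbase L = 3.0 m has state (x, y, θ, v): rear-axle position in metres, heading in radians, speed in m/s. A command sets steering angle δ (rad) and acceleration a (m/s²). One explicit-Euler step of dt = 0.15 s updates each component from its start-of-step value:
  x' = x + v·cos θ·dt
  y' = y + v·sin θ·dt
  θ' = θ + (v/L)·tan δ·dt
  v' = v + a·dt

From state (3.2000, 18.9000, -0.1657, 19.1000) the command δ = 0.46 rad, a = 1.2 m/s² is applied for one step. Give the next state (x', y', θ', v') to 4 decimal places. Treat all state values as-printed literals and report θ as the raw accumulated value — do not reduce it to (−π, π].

x' = 3.2000 + 19.1000·cos(-0.1657)·0.15 = 6.0258
y' = 18.9000 + 19.1000·sin(-0.1657)·0.15 = 18.4274
θ' = -0.1657 + (19.1000/3.0)·tan(0.46)·0.15 = 0.3075
v' = 19.1000 + 1.2000·0.15 = 19.2800

(6.0258, 18.4274, 0.3075, 19.2800)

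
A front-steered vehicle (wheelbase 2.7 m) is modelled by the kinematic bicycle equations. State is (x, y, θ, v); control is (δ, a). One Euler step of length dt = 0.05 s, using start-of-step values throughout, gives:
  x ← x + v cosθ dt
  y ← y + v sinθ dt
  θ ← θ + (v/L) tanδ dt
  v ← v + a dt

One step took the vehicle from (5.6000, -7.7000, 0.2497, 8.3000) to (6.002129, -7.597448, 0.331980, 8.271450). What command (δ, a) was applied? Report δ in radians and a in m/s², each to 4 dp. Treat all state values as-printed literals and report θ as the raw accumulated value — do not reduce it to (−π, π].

a = (v'−v)/dt = (-0.028550)/0.05 = -0.5710
Δθ = θ'−θ = 0.082280;  (v·dt/L) = 8.3000·0.05/2.7 = 0.153704
tan δ = Δθ·L/(v·dt) = 0.535316  →  δ = 0.4915

δ = 0.4915, a = -0.5710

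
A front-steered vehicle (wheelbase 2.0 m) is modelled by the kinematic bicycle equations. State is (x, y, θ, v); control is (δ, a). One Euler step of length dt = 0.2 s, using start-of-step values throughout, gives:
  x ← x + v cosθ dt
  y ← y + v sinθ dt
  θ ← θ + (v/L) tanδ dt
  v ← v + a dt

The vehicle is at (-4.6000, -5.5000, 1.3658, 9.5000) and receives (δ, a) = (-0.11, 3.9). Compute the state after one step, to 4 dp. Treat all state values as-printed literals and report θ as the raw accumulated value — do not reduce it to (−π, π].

(-4.2132, -3.6398, 1.2609, 10.2800)

x' = -4.6000 + 9.5000·cos(1.3658)·0.2 = -4.2132
y' = -5.5000 + 9.5000·sin(1.3658)·0.2 = -3.6398
θ' = 1.3658 + (9.5000/2.0)·tan(-0.11)·0.2 = 1.2609
v' = 9.5000 + 3.9000·0.2 = 10.2800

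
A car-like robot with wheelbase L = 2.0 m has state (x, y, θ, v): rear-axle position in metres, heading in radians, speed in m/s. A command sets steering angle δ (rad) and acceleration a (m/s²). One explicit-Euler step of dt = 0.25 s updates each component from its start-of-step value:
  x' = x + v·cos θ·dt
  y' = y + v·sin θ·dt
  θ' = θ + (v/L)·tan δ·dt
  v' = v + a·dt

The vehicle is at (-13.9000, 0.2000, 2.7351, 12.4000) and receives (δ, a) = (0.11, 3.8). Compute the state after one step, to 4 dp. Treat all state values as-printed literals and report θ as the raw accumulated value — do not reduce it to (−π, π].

x' = -13.9000 + 12.4000·cos(2.7351)·0.25 = -16.7474
y' = 0.2000 + 12.4000·sin(2.7351)·0.25 = 1.4257
θ' = 2.7351 + (12.4000/2.0)·tan(0.11)·0.25 = 2.9063
v' = 12.4000 + 3.8000·0.25 = 13.3500

(-16.7474, 1.4257, 2.9063, 13.3500)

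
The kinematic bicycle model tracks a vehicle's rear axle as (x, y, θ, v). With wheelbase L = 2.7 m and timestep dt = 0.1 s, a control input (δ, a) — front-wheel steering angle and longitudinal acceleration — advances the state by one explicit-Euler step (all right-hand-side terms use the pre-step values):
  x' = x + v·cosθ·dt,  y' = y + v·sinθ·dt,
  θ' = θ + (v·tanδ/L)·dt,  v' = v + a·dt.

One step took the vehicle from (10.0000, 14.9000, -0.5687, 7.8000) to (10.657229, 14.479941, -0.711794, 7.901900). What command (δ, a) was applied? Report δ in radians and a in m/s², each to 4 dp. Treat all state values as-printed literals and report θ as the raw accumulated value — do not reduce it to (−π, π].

δ = -0.4599, a = 1.0190

a = (v'−v)/dt = (0.101900)/0.1 = 1.0190
Δθ = θ'−θ = -0.143094;  (v·dt/L) = 7.8000·0.1/2.7 = 0.288889
tan δ = Δθ·L/(v·dt) = -0.495325  →  δ = -0.4599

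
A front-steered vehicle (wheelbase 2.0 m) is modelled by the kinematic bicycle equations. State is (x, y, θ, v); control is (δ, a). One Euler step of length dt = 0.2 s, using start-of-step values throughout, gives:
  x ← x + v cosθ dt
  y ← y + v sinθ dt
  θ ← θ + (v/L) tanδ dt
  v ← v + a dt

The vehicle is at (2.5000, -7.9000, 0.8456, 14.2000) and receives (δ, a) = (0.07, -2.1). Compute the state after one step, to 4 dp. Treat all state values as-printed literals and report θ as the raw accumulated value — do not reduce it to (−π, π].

(4.3837, -5.7746, 0.9452, 13.7800)

x' = 2.5000 + 14.2000·cos(0.8456)·0.2 = 4.3837
y' = -7.9000 + 14.2000·sin(0.8456)·0.2 = -5.7746
θ' = 0.8456 + (14.2000/2.0)·tan(0.07)·0.2 = 0.9452
v' = 14.2000 − 2.1000·0.2 = 13.7800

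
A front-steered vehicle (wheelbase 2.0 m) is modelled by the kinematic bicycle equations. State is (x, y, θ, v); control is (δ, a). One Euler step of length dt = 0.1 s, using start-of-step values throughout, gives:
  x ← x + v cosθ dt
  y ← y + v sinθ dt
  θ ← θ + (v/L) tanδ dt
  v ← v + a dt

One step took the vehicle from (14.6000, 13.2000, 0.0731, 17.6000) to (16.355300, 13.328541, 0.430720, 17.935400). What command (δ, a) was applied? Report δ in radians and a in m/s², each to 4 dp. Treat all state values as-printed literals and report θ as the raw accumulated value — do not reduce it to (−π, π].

a = (v'−v)/dt = (0.335400)/0.1 = 3.3540
Δθ = θ'−θ = 0.357620;  (v·dt/L) = 17.6000·0.1/2.0 = 0.880000
tan δ = Δθ·L/(v·dt) = 0.406386  →  δ = 0.3860

δ = 0.3860, a = 3.3540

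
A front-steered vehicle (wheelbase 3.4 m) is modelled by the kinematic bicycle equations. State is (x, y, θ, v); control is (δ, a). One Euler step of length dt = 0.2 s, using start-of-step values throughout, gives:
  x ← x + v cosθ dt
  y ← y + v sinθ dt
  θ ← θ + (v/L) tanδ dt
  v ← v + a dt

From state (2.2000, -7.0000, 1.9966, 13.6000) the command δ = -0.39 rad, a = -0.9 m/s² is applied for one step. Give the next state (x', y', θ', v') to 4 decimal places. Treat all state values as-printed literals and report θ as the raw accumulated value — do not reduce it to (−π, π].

x' = 2.2000 + 13.6000·cos(1.9966)·0.2 = 1.0765
y' = -7.0000 + 13.6000·sin(1.9966)·0.2 = -4.5229
θ' = 1.9966 + (13.6000/3.4)·tan(-0.39)·0.2 = 1.6678
v' = 13.6000 − 0.9000·0.2 = 13.4200

(1.0765, -4.5229, 1.6678, 13.4200)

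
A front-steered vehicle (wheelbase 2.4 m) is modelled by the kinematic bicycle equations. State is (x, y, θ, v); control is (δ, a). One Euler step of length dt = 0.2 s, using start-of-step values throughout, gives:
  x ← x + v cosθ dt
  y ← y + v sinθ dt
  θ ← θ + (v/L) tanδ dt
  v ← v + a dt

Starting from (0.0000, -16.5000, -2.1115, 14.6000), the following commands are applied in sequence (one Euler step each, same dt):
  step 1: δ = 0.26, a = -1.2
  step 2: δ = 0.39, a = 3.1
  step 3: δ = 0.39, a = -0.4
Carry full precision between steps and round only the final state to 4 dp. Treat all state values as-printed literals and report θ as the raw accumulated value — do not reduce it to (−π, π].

(-1.3084, -24.6916, -0.7828, 14.9000)

after step 1 (δ=0.26, a=-1.2): (-1.503039, -19.003452, -1.787840, 14.360000)
after step 2 (δ=0.39, a=3.1): (-2.121507, -21.808070, -1.295945, 14.980000)
after step 3 (δ=0.39, a=-0.4): (-1.308381, -24.691617, -0.782811, 14.900000)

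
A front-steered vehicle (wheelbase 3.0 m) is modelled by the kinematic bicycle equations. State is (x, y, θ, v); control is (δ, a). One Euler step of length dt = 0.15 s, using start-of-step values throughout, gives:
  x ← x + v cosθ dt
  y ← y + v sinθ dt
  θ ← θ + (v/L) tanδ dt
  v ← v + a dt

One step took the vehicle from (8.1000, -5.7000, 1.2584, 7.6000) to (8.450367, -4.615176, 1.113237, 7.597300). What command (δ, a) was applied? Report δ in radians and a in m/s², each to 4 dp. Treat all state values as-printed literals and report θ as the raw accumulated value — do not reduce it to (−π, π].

a = (v'−v)/dt = (-0.002700)/0.15 = -0.0180
Δθ = θ'−θ = -0.145163;  (v·dt/L) = 7.6000·0.15/3.0 = 0.380000
tan δ = Δθ·L/(v·dt) = -0.382008  →  δ = -0.3649

δ = -0.3649, a = -0.0180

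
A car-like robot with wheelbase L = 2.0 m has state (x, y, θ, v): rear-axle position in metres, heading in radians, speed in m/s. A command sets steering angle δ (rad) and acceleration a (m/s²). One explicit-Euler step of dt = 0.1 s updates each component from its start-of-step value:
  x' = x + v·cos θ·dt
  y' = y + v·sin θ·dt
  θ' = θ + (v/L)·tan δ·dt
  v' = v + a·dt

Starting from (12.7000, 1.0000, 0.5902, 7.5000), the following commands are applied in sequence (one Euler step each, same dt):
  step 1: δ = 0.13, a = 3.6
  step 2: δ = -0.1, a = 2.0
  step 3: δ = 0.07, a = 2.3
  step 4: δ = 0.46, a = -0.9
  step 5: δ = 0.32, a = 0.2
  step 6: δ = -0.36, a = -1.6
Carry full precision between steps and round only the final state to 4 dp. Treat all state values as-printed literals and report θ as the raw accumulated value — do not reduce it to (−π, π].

(16.3065, 4.1131, 0.8146, 8.0600)

after step 1 (δ=0.13, a=3.6): (13.323122, 1.417395, 0.639226, 7.860000)
after step 2 (δ=-0.1, a=2.0): (13.953932, 1.886303, 0.599795, 8.060000)
after step 3 (δ=0.07, a=2.3): (14.619246, 2.341269, 0.628051, 8.290000)
after step 4 (δ=0.46, a=-0.9): (15.290051, 2.828363, 0.833415, 8.200000)
after step 5 (δ=0.32, a=0.2): (15.841380, 3.435353, 0.969284, 8.220000)
after step 6 (δ=-0.36, a=-1.6): (16.306541, 4.113076, 0.814583, 8.060000)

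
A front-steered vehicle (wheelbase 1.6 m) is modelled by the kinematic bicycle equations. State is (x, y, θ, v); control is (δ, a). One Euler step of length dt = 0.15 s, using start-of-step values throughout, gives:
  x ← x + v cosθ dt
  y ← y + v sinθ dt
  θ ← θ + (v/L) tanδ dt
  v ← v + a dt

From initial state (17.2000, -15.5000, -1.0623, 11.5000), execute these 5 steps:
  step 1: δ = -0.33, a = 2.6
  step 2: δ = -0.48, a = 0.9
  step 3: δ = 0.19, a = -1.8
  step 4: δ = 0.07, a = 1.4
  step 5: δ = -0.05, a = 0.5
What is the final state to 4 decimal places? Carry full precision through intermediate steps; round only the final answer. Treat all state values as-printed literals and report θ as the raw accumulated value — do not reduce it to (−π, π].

after step 1 (δ=-0.33, a=2.6): (18.039841, -17.006749, -1.431585, 11.890000)
after step 2 (δ=-0.48, a=0.9): (18.287324, -18.772995, -2.011903, 12.025000)
after step 3 (δ=0.19, a=-1.8): (17.517230, -20.404089, -1.795092, 11.755000)
after step 4 (δ=0.07, a=1.4): (17.125048, -22.123171, -1.717824, 11.965000)
after step 5 (δ=-0.05, a=0.5): (16.862119, -23.898558, -1.773957, 12.040000)

(16.8621, -23.8986, -1.7740, 12.0400)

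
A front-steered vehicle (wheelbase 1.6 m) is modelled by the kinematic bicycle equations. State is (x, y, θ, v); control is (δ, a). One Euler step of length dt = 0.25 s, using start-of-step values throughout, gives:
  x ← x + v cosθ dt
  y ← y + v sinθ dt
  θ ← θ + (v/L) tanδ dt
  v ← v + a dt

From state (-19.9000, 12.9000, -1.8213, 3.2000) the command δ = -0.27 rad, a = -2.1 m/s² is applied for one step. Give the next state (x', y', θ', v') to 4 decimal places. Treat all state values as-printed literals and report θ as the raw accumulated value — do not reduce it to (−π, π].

x' = -19.9000 + 3.2000·cos(-1.8213)·0.25 = -20.0983
y' = 12.9000 + 3.2000·sin(-1.8213)·0.25 = 12.1250
θ' = -1.8213 + (3.2000/1.6)·tan(-0.27)·0.25 = -1.9597
v' = 3.2000 − 2.1000·0.25 = 2.6750

(-20.0983, 12.1250, -1.9597, 2.6750)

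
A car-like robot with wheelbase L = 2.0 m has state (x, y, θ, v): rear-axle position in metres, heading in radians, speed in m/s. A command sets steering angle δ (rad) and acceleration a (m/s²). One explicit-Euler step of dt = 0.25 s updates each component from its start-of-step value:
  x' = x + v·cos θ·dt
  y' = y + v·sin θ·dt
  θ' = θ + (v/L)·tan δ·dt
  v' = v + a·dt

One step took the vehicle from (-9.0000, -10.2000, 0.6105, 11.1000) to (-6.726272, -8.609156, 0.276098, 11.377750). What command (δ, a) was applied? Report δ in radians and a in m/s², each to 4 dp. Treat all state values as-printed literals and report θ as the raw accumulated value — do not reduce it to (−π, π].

a = (v'−v)/dt = (0.277750)/0.25 = 1.1110
Δθ = θ'−θ = -0.334402;  (v·dt/L) = 11.1000·0.25/2.0 = 1.387500
tan δ = Δθ·L/(v·dt) = -0.241010  →  δ = -0.2365

δ = -0.2365, a = 1.1110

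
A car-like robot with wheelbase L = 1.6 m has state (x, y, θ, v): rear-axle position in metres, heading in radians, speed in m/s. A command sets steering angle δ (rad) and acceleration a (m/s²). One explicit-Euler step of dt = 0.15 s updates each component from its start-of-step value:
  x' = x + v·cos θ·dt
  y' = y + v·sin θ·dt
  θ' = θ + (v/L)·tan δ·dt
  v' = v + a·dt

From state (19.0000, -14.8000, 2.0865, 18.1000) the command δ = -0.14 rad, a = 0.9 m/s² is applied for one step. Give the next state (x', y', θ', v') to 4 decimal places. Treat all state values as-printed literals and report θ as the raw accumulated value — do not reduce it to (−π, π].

x' = 19.0000 + 18.1000·cos(2.0865)·0.15 = 17.6611
y' = -14.8000 + 18.1000·sin(2.0865)·0.15 = -12.4381
θ' = 2.0865 + (18.1000/1.6)·tan(-0.14)·0.15 = 1.8474
v' = 18.1000 + 0.9000·0.15 = 18.2350

(17.6611, -12.4381, 1.8474, 18.2350)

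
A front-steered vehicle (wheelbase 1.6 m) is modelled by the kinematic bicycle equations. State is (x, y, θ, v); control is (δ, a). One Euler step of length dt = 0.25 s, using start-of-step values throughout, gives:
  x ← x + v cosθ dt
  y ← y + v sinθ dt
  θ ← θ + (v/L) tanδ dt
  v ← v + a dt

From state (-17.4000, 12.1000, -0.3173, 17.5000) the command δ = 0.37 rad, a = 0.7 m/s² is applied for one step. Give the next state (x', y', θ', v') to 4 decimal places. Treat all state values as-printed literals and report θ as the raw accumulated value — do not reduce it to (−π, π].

(-13.2434, 10.7350, 0.7433, 17.6750)

x' = -17.4000 + 17.5000·cos(-0.3173)·0.25 = -13.2434
y' = 12.1000 + 17.5000·sin(-0.3173)·0.25 = 10.7350
θ' = -0.3173 + (17.5000/1.6)·tan(0.37)·0.25 = 0.7433
v' = 17.5000 + 0.7000·0.25 = 17.6750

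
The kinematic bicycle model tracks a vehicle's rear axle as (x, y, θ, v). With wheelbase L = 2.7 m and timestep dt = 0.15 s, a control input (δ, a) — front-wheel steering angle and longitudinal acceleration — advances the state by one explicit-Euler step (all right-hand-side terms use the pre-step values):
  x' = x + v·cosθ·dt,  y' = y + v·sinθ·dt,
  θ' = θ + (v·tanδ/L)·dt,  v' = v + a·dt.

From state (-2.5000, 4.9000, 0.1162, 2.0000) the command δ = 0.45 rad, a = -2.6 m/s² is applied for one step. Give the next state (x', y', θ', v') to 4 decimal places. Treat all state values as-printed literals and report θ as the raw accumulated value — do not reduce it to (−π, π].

(-2.2020, 4.9348, 0.1699, 1.6100)

x' = -2.5000 + 2.0000·cos(0.1162)·0.15 = -2.2020
y' = 4.9000 + 2.0000·sin(0.1162)·0.15 = 4.9348
θ' = 0.1162 + (2.0000/2.7)·tan(0.45)·0.15 = 0.1699
v' = 2.0000 − 2.6000·0.15 = 1.6100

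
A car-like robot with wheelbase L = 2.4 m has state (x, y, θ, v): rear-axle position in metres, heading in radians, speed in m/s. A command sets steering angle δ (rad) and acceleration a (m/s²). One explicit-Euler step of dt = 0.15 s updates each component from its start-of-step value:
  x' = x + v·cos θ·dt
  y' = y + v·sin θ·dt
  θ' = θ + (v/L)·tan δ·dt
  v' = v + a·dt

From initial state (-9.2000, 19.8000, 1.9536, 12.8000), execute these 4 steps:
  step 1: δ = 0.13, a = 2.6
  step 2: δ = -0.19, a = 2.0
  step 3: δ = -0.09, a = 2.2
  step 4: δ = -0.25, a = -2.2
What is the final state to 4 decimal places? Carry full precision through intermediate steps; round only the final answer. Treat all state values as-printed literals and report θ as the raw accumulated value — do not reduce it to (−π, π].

(-12.0157, 27.2513, 1.6030, 13.4900)

after step 1 (δ=0.13, a=2.6): (-9.917164, 21.581032, 2.058190, 13.190000)
after step 2 (δ=-0.19, a=2.0): (-10.843744, 23.329149, 1.899646, 13.490000)
after step 3 (δ=-0.09, a=2.2): (-11.497243, 25.244219, 1.823559, 13.820000)
after step 4 (δ=-0.25, a=-2.2): (-12.015659, 27.251349, 1.603008, 13.490000)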